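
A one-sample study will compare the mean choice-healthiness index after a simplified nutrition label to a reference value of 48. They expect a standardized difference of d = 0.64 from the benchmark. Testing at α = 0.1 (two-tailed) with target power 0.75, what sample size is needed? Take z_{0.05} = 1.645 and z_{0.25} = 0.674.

For a one-sample test: n = ((z_{α/2} + z_β) / d)².
z_{α/2} + z_β = 1.645 + 0.674 = 2.319.
n = (2.319 / 0.64)² = 3.623² = 13.13.
Round up.

n = 14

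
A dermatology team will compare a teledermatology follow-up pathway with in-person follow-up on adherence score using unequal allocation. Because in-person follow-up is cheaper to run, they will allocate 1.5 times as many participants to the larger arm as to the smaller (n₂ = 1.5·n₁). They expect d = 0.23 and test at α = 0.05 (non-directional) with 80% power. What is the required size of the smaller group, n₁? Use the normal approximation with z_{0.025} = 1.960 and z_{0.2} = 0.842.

n₁ = 248

With allocation ratio k = n₂/n₁ = 1.5, Var(x̄₁−x̄₂) = σ²(1/n₁ + 1/(k·n₁)) = σ²·(k+1)/(k·n₁).
So n₁ = (1 + 1/k)·((z_{α/2} + z_β)/d)² = 1.667 × (2.802/0.23)².
n₁ = 1.667 × 148.42 = 247.4.
Round up: n₁ = 248, giving n₂ = 1.5 × 248 = 372.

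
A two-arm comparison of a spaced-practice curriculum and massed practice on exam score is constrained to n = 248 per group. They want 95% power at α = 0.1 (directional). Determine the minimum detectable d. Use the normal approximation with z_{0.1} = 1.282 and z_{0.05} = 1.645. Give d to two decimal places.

d_min ≈ 0.26

For two independent groups of n = 248 each: d_min = (z_{α} + z_β)·√(2/n).
z-sum = 1.282 + 1.645 = 2.927.
d_min = 2.927 × √(2/248) = 2.927 × 0.0898 = 0.263.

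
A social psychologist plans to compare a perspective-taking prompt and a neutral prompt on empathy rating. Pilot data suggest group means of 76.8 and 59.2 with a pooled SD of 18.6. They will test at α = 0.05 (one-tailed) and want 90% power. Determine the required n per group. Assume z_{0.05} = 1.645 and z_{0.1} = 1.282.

Cohen's d = |M₁ − M₂| / SD_pooled = |76.8 − 59.2| / 18.6 = 17.6 / 18.6 = 0.946.
For two independent groups with equal n: n = 2·((z_{α} + z_β) / d)².
z_{α} + z_β = 1.645 + 1.282 = 2.927.
n = 2 × (2.927 / 0.946)² = 2 × 3.094² = 2 × 9.57 = 19.1.
Round up to the next whole participant.

n = 20 per group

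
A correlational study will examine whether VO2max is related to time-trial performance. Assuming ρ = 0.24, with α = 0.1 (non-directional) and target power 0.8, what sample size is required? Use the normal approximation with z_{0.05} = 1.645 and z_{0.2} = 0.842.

n = 107

Fisher's z: C = ½·ln((1+r)/(1−r)) = ½·ln(1.6316) = 0.2448.
n = ((z_{α/2} + z_β)/C)² + 3.
(1.645 + 0.842) / 0.2448 = 2.487 / 0.2448 = 10.159.
n = 10.159² + 3 = 103.21 + 3 = 106.2.
Round up.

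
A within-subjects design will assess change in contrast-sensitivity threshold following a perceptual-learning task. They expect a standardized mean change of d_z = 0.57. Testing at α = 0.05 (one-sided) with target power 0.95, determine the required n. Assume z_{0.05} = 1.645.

For a paired (one-sample on differences) test: n = ((z_{α} + z_β) / d)².
z_{α} + z_β = 1.645 + 1.645 = 3.290.
n = (3.290 / 0.57)² = 5.772² = 33.32.
Round up.

n = 34 pairs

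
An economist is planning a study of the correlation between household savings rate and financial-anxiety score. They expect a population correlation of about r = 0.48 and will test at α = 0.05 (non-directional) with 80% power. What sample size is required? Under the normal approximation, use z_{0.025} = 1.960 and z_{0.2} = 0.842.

n = 32

Fisher's z: C = ½·ln((1+r)/(1−r)) = ½·ln(2.8462) = 0.5230.
n = ((z_{α/2} + z_β)/C)² + 3.
(1.960 + 0.842) / 0.5230 = 2.802 / 0.5230 = 5.358.
n = 5.358² + 3 = 28.70 + 3 = 31.7.
Round up.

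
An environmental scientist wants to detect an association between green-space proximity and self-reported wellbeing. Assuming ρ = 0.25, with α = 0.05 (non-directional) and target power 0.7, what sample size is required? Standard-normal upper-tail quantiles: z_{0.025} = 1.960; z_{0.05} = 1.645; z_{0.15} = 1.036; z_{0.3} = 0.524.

Fisher's z: C = ½·ln((1+r)/(1−r)) = ½·ln(1.6667) = 0.2554.
n = ((z_{α/2} + z_β)/C)² + 3.
(1.960 + 0.524) / 0.2554 = 2.484 / 0.2554 = 9.726.
n = 9.726² + 3 = 94.59 + 3 = 97.6.
Round up.

n = 98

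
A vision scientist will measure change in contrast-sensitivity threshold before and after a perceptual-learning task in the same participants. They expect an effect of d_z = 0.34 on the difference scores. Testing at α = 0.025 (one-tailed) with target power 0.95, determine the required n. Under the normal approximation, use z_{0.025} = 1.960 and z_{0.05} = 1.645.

n = 113 pairs

For a paired (one-sample on differences) test: n = ((z_{α} + z_β) / d)².
z_{α} + z_β = 1.960 + 1.645 = 3.605.
n = (3.605 / 0.34)² = 10.603² = 112.42.
Round up.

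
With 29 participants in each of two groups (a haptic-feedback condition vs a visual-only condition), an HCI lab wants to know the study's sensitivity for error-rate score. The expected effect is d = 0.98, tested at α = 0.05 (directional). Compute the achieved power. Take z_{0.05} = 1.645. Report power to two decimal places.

For two equal groups, power = Φ(d·√(n/2) − z_{α}).
d·√(n/2) = 0.98 × √(29/2) = 0.98 × 3.808 = 3.732.
z_β = 3.732 − 1.645 = 2.087.
Power = Φ(2.087) = 0.982.

power ≈ 0.98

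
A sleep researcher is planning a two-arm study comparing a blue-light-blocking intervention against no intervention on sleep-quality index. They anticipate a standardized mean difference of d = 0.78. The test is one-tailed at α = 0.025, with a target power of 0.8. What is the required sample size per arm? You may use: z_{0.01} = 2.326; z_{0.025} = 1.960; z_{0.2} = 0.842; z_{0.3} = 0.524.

For two independent groups with equal n: n = 2·((z_{α} + z_β) / d)².
z_{α} + z_β = 1.960 + 0.842 = 2.802.
n = 2 × (2.802 / 0.78)² = 2 × 3.592² = 2 × 12.90 = 25.8.
Round up to the next whole participant.

n = 26 per group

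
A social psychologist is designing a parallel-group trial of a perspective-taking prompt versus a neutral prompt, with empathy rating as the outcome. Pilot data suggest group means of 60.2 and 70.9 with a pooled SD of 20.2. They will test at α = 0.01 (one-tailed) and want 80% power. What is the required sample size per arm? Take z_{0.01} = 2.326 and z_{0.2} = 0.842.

n = 72 per group

Cohen's d = |M₁ − M₂| / SD_pooled = |60.2 − 70.9| / 20.2 = 10.7 / 20.2 = 0.530.
For two independent groups with equal n: n = 2·((z_{α} + z_β) / d)².
z_{α} + z_β = 2.326 + 0.842 = 3.168.
n = 2 × (3.168 / 0.530)² = 2 × 5.977² = 2 × 35.73 = 71.5.
Round up to the next whole participant.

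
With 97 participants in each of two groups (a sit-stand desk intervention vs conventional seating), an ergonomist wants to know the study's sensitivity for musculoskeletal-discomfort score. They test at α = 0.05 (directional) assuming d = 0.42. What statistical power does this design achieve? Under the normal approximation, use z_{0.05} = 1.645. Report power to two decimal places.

For two equal groups, power = Φ(d·√(n/2) − z_{α}).
d·√(n/2) = 0.42 × √(97/2) = 0.42 × 6.964 = 2.925.
z_β = 2.925 − 1.645 = 1.280.
Power = Φ(1.280) = 0.900.

power ≈ 0.90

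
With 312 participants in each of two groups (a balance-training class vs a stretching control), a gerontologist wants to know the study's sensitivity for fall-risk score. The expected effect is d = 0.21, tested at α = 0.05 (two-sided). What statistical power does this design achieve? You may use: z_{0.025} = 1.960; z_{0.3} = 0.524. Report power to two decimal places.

For two equal groups, power = Φ(d·√(n/2) − z_{α/2}).
d·√(n/2) = 0.21 × √(312/2) = 0.21 × 12.490 = 2.623.
z_β = 2.623 − 1.960 = 0.663.
Power = Φ(0.663) = 0.746.

power ≈ 0.75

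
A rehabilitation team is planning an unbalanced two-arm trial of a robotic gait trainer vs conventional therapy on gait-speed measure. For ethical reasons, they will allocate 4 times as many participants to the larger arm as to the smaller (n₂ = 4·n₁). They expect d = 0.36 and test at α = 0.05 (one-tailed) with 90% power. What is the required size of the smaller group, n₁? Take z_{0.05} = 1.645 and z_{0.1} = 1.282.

n₁ = 83

With allocation ratio k = n₂/n₁ = 4, Var(x̄₁−x̄₂) = σ²(1/n₁ + 1/(k·n₁)) = σ²·(k+1)/(k·n₁).
So n₁ = (1 + 1/k)·((z_{α} + z_β)/d)² = 1.250 × (2.927/0.36)².
n₁ = 1.250 × 66.11 = 82.6.
Round up: n₁ = 83, giving n₂ = 4 × 83 = 332.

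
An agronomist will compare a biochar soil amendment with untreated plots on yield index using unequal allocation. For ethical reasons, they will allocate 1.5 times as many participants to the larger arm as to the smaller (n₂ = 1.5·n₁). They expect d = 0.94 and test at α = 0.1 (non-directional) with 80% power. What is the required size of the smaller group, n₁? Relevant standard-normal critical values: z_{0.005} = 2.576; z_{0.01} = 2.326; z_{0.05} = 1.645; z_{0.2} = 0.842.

n₁ = 12

With allocation ratio k = n₂/n₁ = 1.5, Var(x̄₁−x̄₂) = σ²(1/n₁ + 1/(k·n₁)) = σ²·(k+1)/(k·n₁).
So n₁ = (1 + 1/k)·((z_{α/2} + z_β)/d)² = 1.667 × (2.487/0.94)².
n₁ = 1.667 × 7.00 = 11.7.
Round up: n₁ = 12, giving n₂ = 1.5 × 12 = 18.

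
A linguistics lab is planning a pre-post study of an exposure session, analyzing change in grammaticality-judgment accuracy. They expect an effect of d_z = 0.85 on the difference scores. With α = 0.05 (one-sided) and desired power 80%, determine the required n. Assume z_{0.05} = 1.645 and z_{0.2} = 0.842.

For a paired (one-sample on differences) test: n = ((z_{α} + z_β) / d)².
z_{α} + z_β = 1.645 + 0.842 = 2.487.
n = (2.487 / 0.85)² = 2.926² = 8.56.
Round up.

n = 9 pairs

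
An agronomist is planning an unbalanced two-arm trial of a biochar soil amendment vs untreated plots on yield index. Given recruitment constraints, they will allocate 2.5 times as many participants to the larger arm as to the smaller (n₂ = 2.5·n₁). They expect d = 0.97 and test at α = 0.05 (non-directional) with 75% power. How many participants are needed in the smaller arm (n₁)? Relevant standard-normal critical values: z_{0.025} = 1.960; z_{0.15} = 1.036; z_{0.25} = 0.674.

With allocation ratio k = n₂/n₁ = 2.5, Var(x̄₁−x̄₂) = σ²(1/n₁ + 1/(k·n₁)) = σ²·(k+1)/(k·n₁).
So n₁ = (1 + 1/k)·((z_{α/2} + z_β)/d)² = 1.400 × (2.634/0.97)².
n₁ = 1.400 × 7.37 = 10.3.
Round up: n₁ = 11, giving n₂ = ⌈2.5 × 11⌉ = ⌈27.5⌉ = 28.

n₁ = 11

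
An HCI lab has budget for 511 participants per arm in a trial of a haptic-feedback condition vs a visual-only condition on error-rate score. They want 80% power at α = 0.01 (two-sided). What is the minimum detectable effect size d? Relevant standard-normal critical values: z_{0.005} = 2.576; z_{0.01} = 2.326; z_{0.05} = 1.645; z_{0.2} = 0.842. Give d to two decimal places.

d_min ≈ 0.21

For two independent groups of n = 511 each: d_min = (z_{α/2} + z_β)·√(2/n).
z-sum = 2.576 + 0.842 = 3.418.
d_min = 3.418 × √(2/511) = 3.418 × 0.0626 = 0.214.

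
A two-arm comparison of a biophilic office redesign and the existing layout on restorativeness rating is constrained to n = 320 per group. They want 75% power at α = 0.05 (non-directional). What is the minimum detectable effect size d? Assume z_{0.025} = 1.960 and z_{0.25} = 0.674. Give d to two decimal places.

d_min ≈ 0.21

For two independent groups of n = 320 each: d_min = (z_{α/2} + z_β)·√(2/n).
z-sum = 1.960 + 0.674 = 2.634.
d_min = 2.634 × √(2/320) = 2.634 × 0.0791 = 0.208.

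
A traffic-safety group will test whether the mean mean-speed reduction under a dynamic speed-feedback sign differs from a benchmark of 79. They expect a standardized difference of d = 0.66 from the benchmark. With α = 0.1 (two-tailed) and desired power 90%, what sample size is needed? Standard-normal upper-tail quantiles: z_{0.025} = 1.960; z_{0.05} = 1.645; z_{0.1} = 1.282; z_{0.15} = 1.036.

n = 20

For a one-sample test: n = ((z_{α/2} + z_β) / d)².
z_{α/2} + z_β = 1.645 + 1.282 = 2.927.
n = (2.927 / 0.66)² = 4.435² = 19.67.
Round up.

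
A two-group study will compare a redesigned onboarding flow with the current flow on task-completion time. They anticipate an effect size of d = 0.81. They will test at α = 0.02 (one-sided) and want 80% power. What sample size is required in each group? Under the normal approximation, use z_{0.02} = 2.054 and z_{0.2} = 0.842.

For two independent groups with equal n: n = 2·((z_{α} + z_β) / d)².
z_{α} + z_β = 2.054 + 0.842 = 2.896.
n = 2 × (2.896 / 0.81)² = 2 × 3.575² = 2 × 12.78 = 25.6.
Round up to the next whole participant.

n = 26 per group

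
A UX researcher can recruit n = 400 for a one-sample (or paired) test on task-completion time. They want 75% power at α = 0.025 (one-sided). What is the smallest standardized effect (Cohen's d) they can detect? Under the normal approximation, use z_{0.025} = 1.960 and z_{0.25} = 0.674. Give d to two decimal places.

For a single sample (or paired design) of n = 400: d_min = (z_{α} + z_β)/√n.
z-sum = 1.960 + 0.674 = 2.634.
d_min = 2.634 / √400 = 2.634 / 20.000 = 0.132.

d_min ≈ 0.13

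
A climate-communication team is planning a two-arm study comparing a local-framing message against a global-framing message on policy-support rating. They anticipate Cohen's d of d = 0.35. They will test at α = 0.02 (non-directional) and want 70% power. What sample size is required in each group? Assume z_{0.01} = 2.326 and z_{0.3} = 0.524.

For two independent groups with equal n: n = 2·((z_{α/2} + z_β) / d)².
z_{α/2} + z_β = 2.326 + 0.524 = 2.850.
n = 2 × (2.850 / 0.35)² = 2 × 8.143² = 2 × 66.31 = 132.6.
Round up to the next whole participant.

n = 133 per group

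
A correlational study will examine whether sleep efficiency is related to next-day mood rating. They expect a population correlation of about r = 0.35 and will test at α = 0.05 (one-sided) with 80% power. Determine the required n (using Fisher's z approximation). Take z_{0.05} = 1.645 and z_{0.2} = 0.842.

Fisher's z: C = ½·ln((1+r)/(1−r)) = ½·ln(2.0769) = 0.3654.
n = ((z_{α} + z_β)/C)² + 3.
(1.645 + 0.842) / 0.3654 = 2.487 / 0.3654 = 6.806.
n = 6.806² + 3 = 46.32 + 3 = 49.3.
Round up.

n = 50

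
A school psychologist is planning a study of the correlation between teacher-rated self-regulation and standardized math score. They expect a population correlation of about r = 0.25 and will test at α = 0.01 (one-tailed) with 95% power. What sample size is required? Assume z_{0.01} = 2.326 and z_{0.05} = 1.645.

Fisher's z: C = ½·ln((1+r)/(1−r)) = ½·ln(1.6667) = 0.2554.
n = ((z_{α} + z_β)/C)² + 3.
(2.326 + 1.645) / 0.2554 = 3.971 / 0.2554 = 15.548.
n = 15.548² + 3 = 241.75 + 3 = 244.7.
Round up.

n = 245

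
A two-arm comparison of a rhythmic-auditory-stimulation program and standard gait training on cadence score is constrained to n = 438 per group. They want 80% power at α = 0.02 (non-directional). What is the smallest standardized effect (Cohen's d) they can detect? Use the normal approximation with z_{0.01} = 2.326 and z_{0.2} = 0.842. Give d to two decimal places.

d_min ≈ 0.21

For two independent groups of n = 438 each: d_min = (z_{α/2} + z_β)·√(2/n).
z-sum = 2.326 + 0.842 = 3.168.
d_min = 3.168 × √(2/438) = 3.168 × 0.0676 = 0.214.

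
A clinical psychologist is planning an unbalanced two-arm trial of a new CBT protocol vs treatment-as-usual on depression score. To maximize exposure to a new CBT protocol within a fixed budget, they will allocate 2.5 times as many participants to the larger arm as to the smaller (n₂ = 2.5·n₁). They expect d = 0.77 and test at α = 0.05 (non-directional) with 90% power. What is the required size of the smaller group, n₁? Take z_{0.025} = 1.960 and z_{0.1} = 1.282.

With allocation ratio k = n₂/n₁ = 2.5, Var(x̄₁−x̄₂) = σ²(1/n₁ + 1/(k·n₁)) = σ²·(k+1)/(k·n₁).
So n₁ = (1 + 1/k)·((z_{α/2} + z_β)/d)² = 1.400 × (3.242/0.77)².
n₁ = 1.400 × 17.73 = 24.8.
Round up: n₁ = 25, giving n₂ = ⌈2.5 × 25⌉ = ⌈62.5⌉ = 63.

n₁ = 25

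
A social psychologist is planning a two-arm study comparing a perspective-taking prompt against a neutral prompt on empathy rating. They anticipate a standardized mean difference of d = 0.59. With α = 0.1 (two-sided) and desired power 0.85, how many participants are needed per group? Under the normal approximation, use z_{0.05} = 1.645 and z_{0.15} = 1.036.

n = 42 per group

For two independent groups with equal n: n = 2·((z_{α/2} + z_β) / d)².
z_{α/2} + z_β = 1.645 + 1.036 = 2.681.
n = 2 × (2.681 / 0.59)² = 2 × 4.544² = 2 × 20.65 = 41.3.
Round up to the next whole participant.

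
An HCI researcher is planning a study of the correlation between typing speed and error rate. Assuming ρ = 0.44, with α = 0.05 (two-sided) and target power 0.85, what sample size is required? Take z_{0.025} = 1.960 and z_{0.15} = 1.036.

n = 44

Fisher's z: C = ½·ln((1+r)/(1−r)) = ½·ln(2.5714) = 0.4722.
n = ((z_{α/2} + z_β)/C)² + 3.
(1.960 + 1.036) / 0.4722 = 2.996 / 0.4722 = 6.345.
n = 6.345² + 3 = 40.26 + 3 = 43.3.
Round up.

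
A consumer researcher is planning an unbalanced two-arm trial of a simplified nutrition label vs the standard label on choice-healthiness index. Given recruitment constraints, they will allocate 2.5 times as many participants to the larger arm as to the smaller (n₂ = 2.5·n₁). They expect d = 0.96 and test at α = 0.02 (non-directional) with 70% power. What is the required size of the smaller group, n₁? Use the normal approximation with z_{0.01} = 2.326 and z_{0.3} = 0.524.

n₁ = 13

With allocation ratio k = n₂/n₁ = 2.5, Var(x̄₁−x̄₂) = σ²(1/n₁ + 1/(k·n₁)) = σ²·(k+1)/(k·n₁).
So n₁ = (1 + 1/k)·((z_{α/2} + z_β)/d)² = 1.400 × (2.850/0.96)².
n₁ = 1.400 × 8.81 = 12.3.
Round up: n₁ = 13, giving n₂ = ⌈2.5 × 13⌉ = ⌈32.5⌉ = 33.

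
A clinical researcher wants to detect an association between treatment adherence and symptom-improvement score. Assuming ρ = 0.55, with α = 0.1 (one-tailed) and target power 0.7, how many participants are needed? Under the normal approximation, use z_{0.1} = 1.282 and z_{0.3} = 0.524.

n = 12

Fisher's z: C = ½·ln((1+r)/(1−r)) = ½·ln(3.4444) = 0.6184.
n = ((z_{α} + z_β)/C)² + 3.
(1.282 + 0.524) / 0.6184 = 1.806 / 0.6184 = 2.920.
n = 2.920² + 3 = 8.53 + 3 = 11.5.
Round up.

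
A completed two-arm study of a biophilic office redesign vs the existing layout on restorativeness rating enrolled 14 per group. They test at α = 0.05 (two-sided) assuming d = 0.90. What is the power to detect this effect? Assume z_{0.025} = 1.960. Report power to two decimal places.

For two equal groups, power = Φ(d·√(n/2) − z_{α/2}).
d·√(n/2) = 0.90 × √(14/2) = 0.90 × 2.646 = 2.381.
z_β = 2.381 − 1.960 = 0.421.
Power = Φ(0.421) = 0.663.

power ≈ 0.66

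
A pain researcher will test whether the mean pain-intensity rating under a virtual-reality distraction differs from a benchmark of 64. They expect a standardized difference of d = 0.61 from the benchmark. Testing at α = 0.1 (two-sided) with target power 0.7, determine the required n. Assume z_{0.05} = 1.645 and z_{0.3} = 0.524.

For a one-sample test: n = ((z_{α/2} + z_β) / d)².
z_{α/2} + z_β = 1.645 + 0.524 = 2.169.
n = (2.169 / 0.61)² = 3.556² = 12.64.
Round up.

n = 13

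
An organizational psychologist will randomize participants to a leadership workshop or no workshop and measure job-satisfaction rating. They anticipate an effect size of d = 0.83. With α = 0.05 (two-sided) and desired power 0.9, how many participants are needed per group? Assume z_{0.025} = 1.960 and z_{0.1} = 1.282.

For two independent groups with equal n: n = 2·((z_{α/2} + z_β) / d)².
z_{α/2} + z_β = 1.960 + 1.282 = 3.242.
n = 2 × (3.242 / 0.83)² = 2 × 3.906² = 2 × 15.26 = 30.5.
Round up to the next whole participant.

n = 31 per group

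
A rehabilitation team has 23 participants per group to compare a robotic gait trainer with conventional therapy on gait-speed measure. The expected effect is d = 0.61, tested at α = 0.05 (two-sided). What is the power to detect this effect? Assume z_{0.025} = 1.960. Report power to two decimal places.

For two equal groups, power = Φ(d·√(n/2) − z_{α/2}).
d·√(n/2) = 0.61 × √(23/2) = 0.61 × 3.391 = 2.069.
z_β = 2.069 − 1.960 = 0.109.
Power = Φ(0.109) = 0.543.

power ≈ 0.54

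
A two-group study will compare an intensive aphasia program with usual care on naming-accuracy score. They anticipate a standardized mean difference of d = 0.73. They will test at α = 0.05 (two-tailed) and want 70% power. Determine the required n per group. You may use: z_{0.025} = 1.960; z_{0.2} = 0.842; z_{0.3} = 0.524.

For two independent groups with equal n: n = 2·((z_{α/2} + z_β) / d)².
z_{α/2} + z_β = 1.960 + 0.524 = 2.484.
n = 2 × (2.484 / 0.73)² = 2 × 3.403² = 2 × 11.58 = 23.2.
Round up to the next whole participant.

n = 24 per group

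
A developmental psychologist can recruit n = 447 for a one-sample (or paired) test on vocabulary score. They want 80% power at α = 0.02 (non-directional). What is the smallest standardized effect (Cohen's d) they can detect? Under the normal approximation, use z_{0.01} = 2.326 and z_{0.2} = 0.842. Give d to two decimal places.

d_min ≈ 0.15

For a single sample (or paired design) of n = 447: d_min = (z_{α/2} + z_β)/√n.
z-sum = 2.326 + 0.842 = 3.168.
d_min = 3.168 / √447 = 3.168 / 21.142 = 0.150.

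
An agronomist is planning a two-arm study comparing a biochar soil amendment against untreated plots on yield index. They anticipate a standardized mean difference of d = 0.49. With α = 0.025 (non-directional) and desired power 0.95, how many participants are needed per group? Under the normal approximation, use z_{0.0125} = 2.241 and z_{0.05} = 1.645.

For two independent groups with equal n: n = 2·((z_{α/2} + z_β) / d)².
z_{α/2} + z_β = 2.241 + 1.645 = 3.886.
n = 2 × (3.886 / 0.49)² = 2 × 7.931² = 2 × 62.89 = 125.8.
Round up to the next whole participant.

n = 126 per group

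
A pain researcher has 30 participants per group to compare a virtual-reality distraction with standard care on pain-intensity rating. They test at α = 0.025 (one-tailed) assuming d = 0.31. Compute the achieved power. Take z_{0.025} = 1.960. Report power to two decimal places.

For two equal groups, power = Φ(d·√(n/2) − z_{α}).
d·√(n/2) = 0.31 × √(30/2) = 0.31 × 3.873 = 1.201.
z_β = 1.201 − 1.960 = -0.759.
Power = Φ(-0.759) = 0.224.

power ≈ 0.22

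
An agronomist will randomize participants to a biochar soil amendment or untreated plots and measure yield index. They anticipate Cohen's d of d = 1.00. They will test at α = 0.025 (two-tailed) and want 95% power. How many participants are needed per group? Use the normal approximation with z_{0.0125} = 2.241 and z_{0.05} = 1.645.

n = 31 per group

For two independent groups with equal n: n = 2·((z_{α/2} + z_β) / d)².
z_{α/2} + z_β = 2.241 + 1.645 = 3.886.
n = 2 × (3.886 / 1.00)² = 2 × 3.886² = 2 × 15.10 = 30.2.
Round up to the next whole participant.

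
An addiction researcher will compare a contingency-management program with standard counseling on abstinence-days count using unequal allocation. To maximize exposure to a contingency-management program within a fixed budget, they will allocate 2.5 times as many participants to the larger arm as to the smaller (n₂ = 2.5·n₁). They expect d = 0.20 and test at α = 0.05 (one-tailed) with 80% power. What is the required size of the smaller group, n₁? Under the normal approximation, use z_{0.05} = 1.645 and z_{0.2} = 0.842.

With allocation ratio k = n₂/n₁ = 2.5, Var(x̄₁−x̄₂) = σ²(1/n₁ + 1/(k·n₁)) = σ²·(k+1)/(k·n₁).
So n₁ = (1 + 1/k)·((z_{α} + z_β)/d)² = 1.400 × (2.487/0.20)².
n₁ = 1.400 × 154.63 = 216.5.
Round up: n₁ = 217, giving n₂ = ⌈2.5 × 217⌉ = ⌈542.5⌉ = 543.

n₁ = 217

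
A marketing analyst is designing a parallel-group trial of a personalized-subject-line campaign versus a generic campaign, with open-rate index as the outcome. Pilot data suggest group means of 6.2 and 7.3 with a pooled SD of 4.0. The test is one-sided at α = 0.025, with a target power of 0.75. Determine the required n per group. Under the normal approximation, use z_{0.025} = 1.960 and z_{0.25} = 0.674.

Cohen's d = |M₁ − M₂| / SD_pooled = |6.2 − 7.3| / 4.0 = 1.1 / 4.0 = 0.275.
For two independent groups with equal n: n = 2·((z_{α} + z_β) / d)².
z_{α} + z_β = 1.960 + 0.674 = 2.634.
n = 2 × (2.634 / 0.275)² = 2 × 9.578² = 2 × 91.74 = 183.5.
Round up to the next whole participant.

n = 184 per group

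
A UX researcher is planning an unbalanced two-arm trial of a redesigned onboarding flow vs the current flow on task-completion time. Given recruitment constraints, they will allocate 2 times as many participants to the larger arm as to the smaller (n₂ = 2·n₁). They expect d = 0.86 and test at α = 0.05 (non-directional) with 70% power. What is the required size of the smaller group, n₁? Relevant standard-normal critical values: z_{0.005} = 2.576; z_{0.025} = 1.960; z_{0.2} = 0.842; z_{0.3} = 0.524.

With allocation ratio k = n₂/n₁ = 2, Var(x̄₁−x̄₂) = σ²(1/n₁ + 1/(k·n₁)) = σ²·(k+1)/(k·n₁).
So n₁ = (1 + 1/k)·((z_{α/2} + z_β)/d)² = 1.500 × (2.484/0.86)².
n₁ = 1.500 × 8.34 = 12.5.
Round up: n₁ = 13, giving n₂ = 2 × 13 = 26.

n₁ = 13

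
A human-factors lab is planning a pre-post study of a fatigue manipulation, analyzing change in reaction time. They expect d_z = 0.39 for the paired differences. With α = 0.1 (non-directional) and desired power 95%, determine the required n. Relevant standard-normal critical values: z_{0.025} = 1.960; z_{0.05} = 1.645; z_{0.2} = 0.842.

For a paired (one-sample on differences) test: n = ((z_{α/2} + z_β) / d)².
z_{α/2} + z_β = 1.645 + 1.645 = 3.290.
n = (3.290 / 0.39)² = 8.436² = 71.16.
Round up.

n = 72 pairs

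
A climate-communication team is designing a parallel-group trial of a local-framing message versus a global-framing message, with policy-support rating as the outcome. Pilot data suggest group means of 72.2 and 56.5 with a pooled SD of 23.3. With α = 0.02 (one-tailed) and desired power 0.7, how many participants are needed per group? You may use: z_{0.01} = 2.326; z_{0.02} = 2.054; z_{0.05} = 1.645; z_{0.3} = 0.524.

Cohen's d = |M₁ − M₂| / SD_pooled = |72.2 − 56.5| / 23.3 = 15.7 / 23.3 = 0.674.
For two independent groups with equal n: n = 2·((z_{α} + z_β) / d)².
z_{α} + z_β = 2.054 + 0.524 = 2.578.
n = 2 × (2.578 / 0.674)² = 2 × 3.825² = 2 × 14.63 = 29.3.
Round up to the next whole participant.

n = 30 per group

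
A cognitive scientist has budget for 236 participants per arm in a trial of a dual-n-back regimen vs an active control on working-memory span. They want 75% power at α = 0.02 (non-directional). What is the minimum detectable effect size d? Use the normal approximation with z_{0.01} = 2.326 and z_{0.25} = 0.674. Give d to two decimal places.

For two independent groups of n = 236 each: d_min = (z_{α/2} + z_β)·√(2/n).
z-sum = 2.326 + 0.674 = 3.000.
d_min = 3.000 × √(2/236) = 3.000 × 0.0921 = 0.276.

d_min ≈ 0.28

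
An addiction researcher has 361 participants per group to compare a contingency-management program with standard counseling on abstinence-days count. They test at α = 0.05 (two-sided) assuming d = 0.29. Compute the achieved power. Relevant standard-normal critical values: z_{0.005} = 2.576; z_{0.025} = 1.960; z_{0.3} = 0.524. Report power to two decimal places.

For two equal groups, power = Φ(d·√(n/2) − z_{α/2}).
d·√(n/2) = 0.29 × √(361/2) = 0.29 × 13.435 = 3.896.
z_β = 3.896 − 1.960 = 1.936.
Power = Φ(1.936) = 0.974.

power ≈ 0.97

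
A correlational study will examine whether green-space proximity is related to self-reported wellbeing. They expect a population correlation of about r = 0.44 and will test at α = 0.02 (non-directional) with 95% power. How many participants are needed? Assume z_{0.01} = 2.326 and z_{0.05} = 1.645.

Fisher's z: C = ½·ln((1+r)/(1−r)) = ½·ln(2.5714) = 0.4722.
n = ((z_{α/2} + z_β)/C)² + 3.
(2.326 + 1.645) / 0.4722 = 3.971 / 0.4722 = 8.410.
n = 8.410² + 3 = 70.72 + 3 = 73.7.
Round up.

n = 74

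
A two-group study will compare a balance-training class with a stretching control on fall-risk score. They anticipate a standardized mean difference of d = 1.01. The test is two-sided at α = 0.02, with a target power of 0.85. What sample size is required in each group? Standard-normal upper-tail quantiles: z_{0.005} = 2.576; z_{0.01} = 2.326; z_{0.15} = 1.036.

n = 23 per group

For two independent groups with equal n: n = 2·((z_{α/2} + z_β) / d)².
z_{α/2} + z_β = 2.326 + 1.036 = 3.362.
n = 2 × (3.362 / 1.01)² = 2 × 3.329² = 2 × 11.08 = 22.2.
Round up to the next whole participant.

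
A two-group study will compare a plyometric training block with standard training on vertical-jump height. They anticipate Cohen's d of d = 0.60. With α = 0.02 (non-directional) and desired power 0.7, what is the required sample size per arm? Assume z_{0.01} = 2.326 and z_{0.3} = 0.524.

For two independent groups with equal n: n = 2·((z_{α/2} + z_β) / d)².
z_{α/2} + z_β = 2.326 + 0.524 = 2.850.
n = 2 × (2.850 / 0.60)² = 2 × 4.750² = 2 × 22.56 = 45.1.
Round up to the next whole participant.

n = 46 per group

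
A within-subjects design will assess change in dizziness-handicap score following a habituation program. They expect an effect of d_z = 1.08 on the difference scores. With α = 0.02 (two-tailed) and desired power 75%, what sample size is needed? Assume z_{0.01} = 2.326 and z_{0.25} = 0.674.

For a paired (one-sample on differences) test: n = ((z_{α/2} + z_β) / d)².
z_{α/2} + z_β = 2.326 + 0.674 = 3.000.
n = (3.000 / 1.08)² = 2.778² = 7.72.
Round up.

n = 8 pairs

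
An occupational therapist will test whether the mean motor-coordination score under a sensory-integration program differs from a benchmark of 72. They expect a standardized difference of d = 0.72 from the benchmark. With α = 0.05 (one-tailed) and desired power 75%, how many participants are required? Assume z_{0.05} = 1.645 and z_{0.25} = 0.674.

n = 11

For a one-sample test: n = ((z_{α} + z_β) / d)².
z_{α} + z_β = 1.645 + 0.674 = 2.319.
n = (2.319 / 0.72)² = 3.221² = 10.37.
Round up.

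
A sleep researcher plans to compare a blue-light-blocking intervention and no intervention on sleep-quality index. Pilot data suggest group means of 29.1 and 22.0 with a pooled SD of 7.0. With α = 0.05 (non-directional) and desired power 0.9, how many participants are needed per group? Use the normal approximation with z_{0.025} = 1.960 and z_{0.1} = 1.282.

n = 21 per group

Cohen's d = |M₁ − M₂| / SD_pooled = |29.1 − 22.0| / 7.0 = 7.1 / 7.0 = 1.014.
For two independent groups with equal n: n = 2·((z_{α/2} + z_β) / d)².
z_{α/2} + z_β = 1.960 + 1.282 = 3.242.
n = 2 × (3.242 / 1.014)² = 2 × 3.197² = 2 × 10.22 = 20.4.
Round up to the next whole participant.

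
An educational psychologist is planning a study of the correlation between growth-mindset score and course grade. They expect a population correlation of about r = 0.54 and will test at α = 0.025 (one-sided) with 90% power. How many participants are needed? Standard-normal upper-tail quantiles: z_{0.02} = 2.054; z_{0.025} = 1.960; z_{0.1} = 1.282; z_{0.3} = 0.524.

Fisher's z: C = ½·ln((1+r)/(1−r)) = ½·ln(3.3478) = 0.6042.
n = ((z_{α} + z_β)/C)² + 3.
(1.960 + 1.282) / 0.6042 = 3.242 / 0.6042 = 5.366.
n = 5.366² + 3 = 28.79 + 3 = 31.8.
Round up.

n = 32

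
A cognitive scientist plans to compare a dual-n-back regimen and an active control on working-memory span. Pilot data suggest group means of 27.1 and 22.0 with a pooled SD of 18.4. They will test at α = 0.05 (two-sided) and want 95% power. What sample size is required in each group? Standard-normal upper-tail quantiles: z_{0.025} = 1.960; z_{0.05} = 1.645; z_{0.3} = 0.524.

Cohen's d = |M₁ − M₂| / SD_pooled = |27.1 − 22.0| / 18.4 = 5.1 / 18.4 = 0.277.
For two independent groups with equal n: n = 2·((z_{α/2} + z_β) / d)².
z_{α/2} + z_β = 1.960 + 1.645 = 3.605.
n = 2 × (3.605 / 0.277)² = 2 × 13.014² = 2 × 169.38 = 338.8.
Round up to the next whole participant.

n = 339 per group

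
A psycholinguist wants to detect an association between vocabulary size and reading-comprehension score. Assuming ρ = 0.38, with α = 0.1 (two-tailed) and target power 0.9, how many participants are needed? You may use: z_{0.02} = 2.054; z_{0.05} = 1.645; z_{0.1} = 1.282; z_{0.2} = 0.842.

Fisher's z: C = ½·ln((1+r)/(1−r)) = ½·ln(2.2258) = 0.4001.
n = ((z_{α/2} + z_β)/C)² + 3.
(1.645 + 1.282) / 0.4001 = 2.927 / 0.4001 = 7.316.
n = 7.316² + 3 = 53.52 + 3 = 56.5.
Round up.

n = 57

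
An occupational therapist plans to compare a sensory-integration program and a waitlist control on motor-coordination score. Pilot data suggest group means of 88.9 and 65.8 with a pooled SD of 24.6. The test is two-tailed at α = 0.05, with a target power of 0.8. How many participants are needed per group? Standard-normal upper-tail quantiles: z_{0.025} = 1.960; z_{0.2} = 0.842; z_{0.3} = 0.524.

n = 18 per group

Cohen's d = |M₁ − M₂| / SD_pooled = |88.9 − 65.8| / 24.6 = 23.1 / 24.6 = 0.939.
For two independent groups with equal n: n = 2·((z_{α/2} + z_β) / d)².
z_{α/2} + z_β = 1.960 + 0.842 = 2.802.
n = 2 × (2.802 / 0.939)² = 2 × 2.984² = 2 × 8.90 = 17.8.
Round up to the next whole participant.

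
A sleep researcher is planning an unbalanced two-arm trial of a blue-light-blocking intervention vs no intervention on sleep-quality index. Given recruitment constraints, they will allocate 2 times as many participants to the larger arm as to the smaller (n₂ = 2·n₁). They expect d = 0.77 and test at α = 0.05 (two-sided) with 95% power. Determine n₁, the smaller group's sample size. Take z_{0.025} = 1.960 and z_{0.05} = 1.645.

With allocation ratio k = n₂/n₁ = 2, Var(x̄₁−x̄₂) = σ²(1/n₁ + 1/(k·n₁)) = σ²·(k+1)/(k·n₁).
So n₁ = (1 + 1/k)·((z_{α/2} + z_β)/d)² = 1.500 × (3.605/0.77)².
n₁ = 1.500 × 21.92 = 32.9.
Round up: n₁ = 33, giving n₂ = 2 × 33 = 66.

n₁ = 33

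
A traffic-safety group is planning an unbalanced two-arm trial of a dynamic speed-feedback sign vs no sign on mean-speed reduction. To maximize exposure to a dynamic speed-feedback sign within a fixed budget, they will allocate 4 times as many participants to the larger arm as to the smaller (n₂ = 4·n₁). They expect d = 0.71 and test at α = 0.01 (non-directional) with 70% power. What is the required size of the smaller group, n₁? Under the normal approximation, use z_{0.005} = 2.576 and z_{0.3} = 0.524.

With allocation ratio k = n₂/n₁ = 4, Var(x̄₁−x̄₂) = σ²(1/n₁ + 1/(k·n₁)) = σ²·(k+1)/(k·n₁).
So n₁ = (1 + 1/k)·((z_{α/2} + z_β)/d)² = 1.250 × (3.100/0.71)².
n₁ = 1.250 × 19.06 = 23.8.
Round up: n₁ = 24, giving n₂ = 4 × 24 = 96.

n₁ = 24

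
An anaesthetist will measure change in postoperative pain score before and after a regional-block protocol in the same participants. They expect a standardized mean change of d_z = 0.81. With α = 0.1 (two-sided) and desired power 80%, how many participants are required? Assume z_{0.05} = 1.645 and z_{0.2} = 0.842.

n = 10 pairs

For a paired (one-sample on differences) test: n = ((z_{α/2} + z_β) / d)².
z_{α/2} + z_β = 1.645 + 0.842 = 2.487.
n = (2.487 / 0.81)² = 3.070² = 9.43.
Round up.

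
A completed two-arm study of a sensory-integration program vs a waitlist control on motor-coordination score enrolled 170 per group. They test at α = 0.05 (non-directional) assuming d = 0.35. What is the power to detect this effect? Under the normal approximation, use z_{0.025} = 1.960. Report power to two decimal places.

power ≈ 0.90

For two equal groups, power = Φ(d·√(n/2) − z_{α/2}).
d·√(n/2) = 0.35 × √(170/2) = 0.35 × 9.220 = 3.227.
z_β = 3.227 − 1.960 = 1.267.
Power = Φ(1.267) = 0.897.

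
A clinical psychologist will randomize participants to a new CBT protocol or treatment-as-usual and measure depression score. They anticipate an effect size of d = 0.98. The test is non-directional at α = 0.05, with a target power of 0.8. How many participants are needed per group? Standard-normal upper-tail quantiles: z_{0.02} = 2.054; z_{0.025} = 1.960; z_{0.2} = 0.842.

n = 17 per group

For two independent groups with equal n: n = 2·((z_{α/2} + z_β) / d)².
z_{α/2} + z_β = 1.960 + 0.842 = 2.802.
n = 2 × (2.802 / 0.98)² = 2 × 2.859² = 2 × 8.17 = 16.3.
Round up to the next whole participant.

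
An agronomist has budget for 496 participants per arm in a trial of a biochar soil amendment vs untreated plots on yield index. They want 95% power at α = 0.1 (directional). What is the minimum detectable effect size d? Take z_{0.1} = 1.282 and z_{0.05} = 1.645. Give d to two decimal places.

d_min ≈ 0.19

For two independent groups of n = 496 each: d_min = (z_{α} + z_β)·√(2/n).
z-sum = 1.282 + 1.645 = 2.927.
d_min = 2.927 × √(2/496) = 2.927 × 0.0635 = 0.186.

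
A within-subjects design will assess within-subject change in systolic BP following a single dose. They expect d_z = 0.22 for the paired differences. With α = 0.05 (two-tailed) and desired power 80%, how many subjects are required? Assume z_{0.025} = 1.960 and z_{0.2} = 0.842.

For a paired (one-sample on differences) test: n = ((z_{α/2} + z_β) / d)².
z_{α/2} + z_β = 1.960 + 0.842 = 2.802.
n = (2.802 / 0.22)² = 12.736² = 162.21.
Round up.

n = 163 pairs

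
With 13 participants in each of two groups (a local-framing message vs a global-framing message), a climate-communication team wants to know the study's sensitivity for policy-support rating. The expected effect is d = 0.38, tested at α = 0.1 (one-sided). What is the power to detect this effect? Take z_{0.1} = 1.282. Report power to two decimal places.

power ≈ 0.38

For two equal groups, power = Φ(d·√(n/2) − z_{α}).
d·√(n/2) = 0.38 × √(13/2) = 0.38 × 2.550 = 0.969.
z_β = 0.969 − 1.282 = -0.313.
Power = Φ(-0.313) = 0.377.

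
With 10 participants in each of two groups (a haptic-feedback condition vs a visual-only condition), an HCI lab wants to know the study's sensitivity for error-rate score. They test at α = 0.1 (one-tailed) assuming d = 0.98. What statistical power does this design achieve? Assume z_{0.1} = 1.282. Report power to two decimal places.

power ≈ 0.82

For two equal groups, power = Φ(d·√(n/2) − z_{α}).
d·√(n/2) = 0.98 × √(10/2) = 0.98 × 2.236 = 2.191.
z_β = 2.191 − 1.282 = 0.909.
Power = Φ(0.909) = 0.818.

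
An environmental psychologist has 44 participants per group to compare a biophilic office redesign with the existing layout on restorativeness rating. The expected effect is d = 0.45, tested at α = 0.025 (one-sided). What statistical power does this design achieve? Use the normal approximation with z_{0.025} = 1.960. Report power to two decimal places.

power ≈ 0.56

For two equal groups, power = Φ(d·√(n/2) − z_{α}).
d·√(n/2) = 0.45 × √(44/2) = 0.45 × 4.690 = 2.111.
z_β = 2.111 − 1.960 = 0.151.
Power = Φ(0.151) = 0.560.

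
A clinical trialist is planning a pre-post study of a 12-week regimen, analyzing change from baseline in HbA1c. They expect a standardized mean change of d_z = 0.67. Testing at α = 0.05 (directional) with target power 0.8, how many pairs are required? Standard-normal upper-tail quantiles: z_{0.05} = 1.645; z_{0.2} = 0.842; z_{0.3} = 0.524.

For a paired (one-sample on differences) test: n = ((z_{α} + z_β) / d)².
z_{α} + z_β = 1.645 + 0.842 = 2.487.
n = (2.487 / 0.67)² = 3.712² = 13.78.
Round up.

n = 14 pairs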